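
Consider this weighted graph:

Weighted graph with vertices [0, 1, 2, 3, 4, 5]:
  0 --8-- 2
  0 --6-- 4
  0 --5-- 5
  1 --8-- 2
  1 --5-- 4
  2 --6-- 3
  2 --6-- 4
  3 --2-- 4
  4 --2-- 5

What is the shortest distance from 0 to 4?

Using Dijkstra's algorithm from vertex 0:
Shortest path: 0 -> 4
Total weight: 6 = 6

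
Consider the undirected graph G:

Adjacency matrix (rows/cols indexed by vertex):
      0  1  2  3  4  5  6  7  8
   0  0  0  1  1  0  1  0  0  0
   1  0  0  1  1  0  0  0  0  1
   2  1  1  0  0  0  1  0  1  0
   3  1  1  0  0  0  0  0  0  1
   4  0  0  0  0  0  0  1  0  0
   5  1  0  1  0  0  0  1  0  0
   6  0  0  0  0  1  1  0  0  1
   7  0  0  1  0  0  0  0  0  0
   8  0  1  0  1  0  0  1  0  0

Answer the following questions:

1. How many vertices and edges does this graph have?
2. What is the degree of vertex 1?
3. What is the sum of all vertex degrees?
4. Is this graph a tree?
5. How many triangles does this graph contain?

Count: 9 vertices, 12 edges.
Vertex 1 has neighbors [2, 3, 8], degree = 3.
Handshaking lemma: 2 * 12 = 24.
A tree on 9 vertices has 8 edges. This graph has 12 edges (4 extra). Not a tree.
Number of triangles = 2.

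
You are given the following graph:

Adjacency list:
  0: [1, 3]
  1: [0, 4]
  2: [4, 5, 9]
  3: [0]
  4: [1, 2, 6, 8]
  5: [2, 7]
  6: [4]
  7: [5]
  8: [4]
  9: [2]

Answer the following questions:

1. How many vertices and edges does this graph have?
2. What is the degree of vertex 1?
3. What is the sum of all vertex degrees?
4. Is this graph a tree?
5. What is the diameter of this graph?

Count: 10 vertices, 9 edges.
Vertex 1 has neighbors [0, 4], degree = 2.
Handshaking lemma: 2 * 9 = 18.
A graph is a tree iff it is connected and has exactly n-1 edges. This graph is connected (all 10 vertices in one component) and has 10-1 = 9 edges. It is a tree.
Diameter (longest shortest path) = 6.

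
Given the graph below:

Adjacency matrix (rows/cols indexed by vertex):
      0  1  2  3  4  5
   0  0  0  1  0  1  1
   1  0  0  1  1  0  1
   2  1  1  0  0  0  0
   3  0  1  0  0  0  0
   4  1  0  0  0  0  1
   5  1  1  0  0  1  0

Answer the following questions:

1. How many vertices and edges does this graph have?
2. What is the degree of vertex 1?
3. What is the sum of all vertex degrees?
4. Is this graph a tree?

Count: 6 vertices, 7 edges.
Vertex 1 has neighbors [2, 3, 5], degree = 3.
Handshaking lemma: 2 * 7 = 14.
A tree on 6 vertices has 5 edges. This graph has 7 edges (2 extra). Not a tree.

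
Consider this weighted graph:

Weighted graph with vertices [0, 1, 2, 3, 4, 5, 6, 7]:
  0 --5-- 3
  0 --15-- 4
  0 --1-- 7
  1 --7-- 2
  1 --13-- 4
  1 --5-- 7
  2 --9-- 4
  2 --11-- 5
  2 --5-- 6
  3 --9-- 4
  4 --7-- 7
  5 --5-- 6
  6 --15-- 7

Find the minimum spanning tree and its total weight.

Applying Kruskal's algorithm (sort edges by weight, add if no cycle):
  Add (0,7) w=1
  Add (0,3) w=5
  Add (1,7) w=5
  Add (2,6) w=5
  Add (5,6) w=5
  Add (1,2) w=7
  Add (4,7) w=7
  Skip (2,4) w=9 (creates cycle)
  Skip (3,4) w=9 (creates cycle)
  Skip (2,5) w=11 (creates cycle)
  Skip (1,4) w=13 (creates cycle)
  Skip (0,4) w=15 (creates cycle)
  Skip (6,7) w=15 (creates cycle)
MST weight = 35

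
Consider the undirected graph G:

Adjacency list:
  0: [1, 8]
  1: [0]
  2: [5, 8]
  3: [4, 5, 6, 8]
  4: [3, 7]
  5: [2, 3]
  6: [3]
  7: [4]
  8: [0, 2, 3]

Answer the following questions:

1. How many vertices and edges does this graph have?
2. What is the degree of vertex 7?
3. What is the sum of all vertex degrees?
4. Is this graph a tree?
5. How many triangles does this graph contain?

Count: 9 vertices, 9 edges.
Vertex 7 has neighbors [4], degree = 1.
Handshaking lemma: 2 * 9 = 18.
A tree on 9 vertices has 8 edges. This graph has 9 edges (1 extra). Not a tree.
Number of triangles = 0.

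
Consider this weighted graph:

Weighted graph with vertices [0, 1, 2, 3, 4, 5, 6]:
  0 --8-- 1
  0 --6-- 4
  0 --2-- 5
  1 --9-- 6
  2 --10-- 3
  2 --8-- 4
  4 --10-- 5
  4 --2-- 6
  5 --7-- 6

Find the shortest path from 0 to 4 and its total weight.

Using Dijkstra's algorithm from vertex 0:
Shortest path: 0 -> 4
Total weight: 6 = 6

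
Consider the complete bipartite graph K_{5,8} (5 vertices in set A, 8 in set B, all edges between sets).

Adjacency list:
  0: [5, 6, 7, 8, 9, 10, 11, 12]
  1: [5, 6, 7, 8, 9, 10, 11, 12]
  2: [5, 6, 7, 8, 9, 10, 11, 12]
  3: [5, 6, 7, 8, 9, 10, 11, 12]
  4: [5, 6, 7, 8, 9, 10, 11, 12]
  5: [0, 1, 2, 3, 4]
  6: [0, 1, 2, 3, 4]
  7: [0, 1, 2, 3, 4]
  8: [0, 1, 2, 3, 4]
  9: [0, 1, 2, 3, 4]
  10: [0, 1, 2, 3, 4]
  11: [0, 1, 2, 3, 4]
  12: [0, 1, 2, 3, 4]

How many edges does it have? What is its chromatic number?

K_{5,8} has 5 * 8 = 40 edges.
Bipartite graphs have chromatic number 2 (color each partition differently).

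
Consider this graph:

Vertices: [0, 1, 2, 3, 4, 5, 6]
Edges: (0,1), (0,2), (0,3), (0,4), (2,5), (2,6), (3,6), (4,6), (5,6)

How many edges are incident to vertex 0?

Vertex 0 has neighbors [1, 2, 3, 4], so deg(0) = 4.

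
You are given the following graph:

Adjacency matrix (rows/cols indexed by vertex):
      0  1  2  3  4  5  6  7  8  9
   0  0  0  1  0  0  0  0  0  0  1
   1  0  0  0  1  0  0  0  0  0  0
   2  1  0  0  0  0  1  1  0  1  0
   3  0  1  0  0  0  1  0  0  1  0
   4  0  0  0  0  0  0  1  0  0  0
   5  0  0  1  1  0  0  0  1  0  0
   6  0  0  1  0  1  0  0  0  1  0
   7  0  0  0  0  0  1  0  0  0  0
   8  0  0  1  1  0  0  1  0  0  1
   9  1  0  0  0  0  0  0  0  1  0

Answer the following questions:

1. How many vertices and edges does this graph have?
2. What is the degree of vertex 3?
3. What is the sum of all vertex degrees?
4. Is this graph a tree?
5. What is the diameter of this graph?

Count: 10 vertices, 12 edges.
Vertex 3 has neighbors [1, 5, 8], degree = 3.
Handshaking lemma: 2 * 12 = 24.
A tree on 10 vertices has 9 edges. This graph has 12 edges (3 extra). Not a tree.
Diameter (longest shortest path) = 4.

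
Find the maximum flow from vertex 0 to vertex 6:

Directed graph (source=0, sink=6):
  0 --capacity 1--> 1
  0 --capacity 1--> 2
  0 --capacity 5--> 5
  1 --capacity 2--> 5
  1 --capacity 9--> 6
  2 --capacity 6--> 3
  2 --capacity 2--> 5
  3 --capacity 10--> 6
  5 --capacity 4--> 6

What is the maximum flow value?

Computing max flow:
  Flow on (0->1): 1/1
  Flow on (0->2): 1/1
  Flow on (0->5): 4/5
  Flow on (1->6): 1/9
  Flow on (2->3): 1/6
  Flow on (3->6): 1/10
  Flow on (5->6): 4/4
Maximum flow = 6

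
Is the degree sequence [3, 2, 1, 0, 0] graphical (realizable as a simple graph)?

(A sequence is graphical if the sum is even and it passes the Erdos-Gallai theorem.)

Sum of degrees = 6. Sum is even but fails Erdos-Gallai. The sequence is NOT graphical.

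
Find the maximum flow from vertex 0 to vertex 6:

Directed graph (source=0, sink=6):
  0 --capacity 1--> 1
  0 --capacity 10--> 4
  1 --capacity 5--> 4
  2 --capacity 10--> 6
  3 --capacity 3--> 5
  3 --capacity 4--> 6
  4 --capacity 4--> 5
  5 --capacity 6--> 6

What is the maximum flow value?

Computing max flow:
  Flow on (0->4): 4/10
  Flow on (4->5): 4/4
  Flow on (5->6): 4/6
Maximum flow = 4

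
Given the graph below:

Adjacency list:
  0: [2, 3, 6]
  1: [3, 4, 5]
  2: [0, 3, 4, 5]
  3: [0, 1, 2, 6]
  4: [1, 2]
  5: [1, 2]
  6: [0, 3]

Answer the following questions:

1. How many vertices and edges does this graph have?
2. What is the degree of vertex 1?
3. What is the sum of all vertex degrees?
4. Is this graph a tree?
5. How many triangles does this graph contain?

Count: 7 vertices, 10 edges.
Vertex 1 has neighbors [3, 4, 5], degree = 3.
Handshaking lemma: 2 * 10 = 20.
A tree on 7 vertices has 6 edges. This graph has 10 edges (4 extra). Not a tree.
Number of triangles = 2.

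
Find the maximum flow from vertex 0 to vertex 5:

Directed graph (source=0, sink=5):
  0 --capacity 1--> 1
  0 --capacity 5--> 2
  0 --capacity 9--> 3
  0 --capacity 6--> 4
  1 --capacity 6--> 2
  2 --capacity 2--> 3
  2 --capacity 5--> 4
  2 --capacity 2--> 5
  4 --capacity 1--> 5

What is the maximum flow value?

Computing max flow:
  Flow on (0->1): 1/1
  Flow on (0->2): 1/5
  Flow on (0->4): 1/6
  Flow on (1->2): 1/6
  Flow on (2->5): 2/2
  Flow on (4->5): 1/1
Maximum flow = 3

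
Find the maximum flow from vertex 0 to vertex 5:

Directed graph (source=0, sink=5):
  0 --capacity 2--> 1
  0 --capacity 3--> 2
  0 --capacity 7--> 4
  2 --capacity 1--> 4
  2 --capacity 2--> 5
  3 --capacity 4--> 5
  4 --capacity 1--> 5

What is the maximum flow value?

Computing max flow:
  Flow on (0->2): 2/3
  Flow on (0->4): 1/7
  Flow on (2->5): 2/2
  Flow on (4->5): 1/1
Maximum flow = 3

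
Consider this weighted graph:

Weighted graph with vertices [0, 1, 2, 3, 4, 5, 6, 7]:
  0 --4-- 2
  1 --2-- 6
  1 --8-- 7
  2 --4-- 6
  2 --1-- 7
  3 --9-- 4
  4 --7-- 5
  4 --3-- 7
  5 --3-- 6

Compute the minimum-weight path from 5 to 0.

Using Dijkstra's algorithm from vertex 5:
Shortest path: 5 -> 6 -> 2 -> 0
Total weight: 3 + 4 + 4 = 11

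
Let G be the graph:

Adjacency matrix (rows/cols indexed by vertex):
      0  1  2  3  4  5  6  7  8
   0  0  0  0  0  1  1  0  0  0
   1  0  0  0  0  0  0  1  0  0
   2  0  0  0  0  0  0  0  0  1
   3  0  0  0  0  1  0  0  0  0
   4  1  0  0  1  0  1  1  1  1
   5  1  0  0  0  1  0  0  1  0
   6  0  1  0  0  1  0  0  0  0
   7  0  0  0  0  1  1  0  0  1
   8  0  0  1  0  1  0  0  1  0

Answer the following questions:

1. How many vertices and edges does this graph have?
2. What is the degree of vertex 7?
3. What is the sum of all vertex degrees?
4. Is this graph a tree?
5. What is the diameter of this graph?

Count: 9 vertices, 11 edges.
Vertex 7 has neighbors [4, 5, 8], degree = 3.
Handshaking lemma: 2 * 11 = 22.
A tree on 9 vertices has 8 edges. This graph has 11 edges (3 extra). Not a tree.
Diameter (longest shortest path) = 4.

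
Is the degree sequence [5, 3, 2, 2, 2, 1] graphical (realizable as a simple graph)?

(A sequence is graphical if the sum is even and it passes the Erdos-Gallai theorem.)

Sum of degrees = 15. Sum is odd, so the sequence is NOT graphical.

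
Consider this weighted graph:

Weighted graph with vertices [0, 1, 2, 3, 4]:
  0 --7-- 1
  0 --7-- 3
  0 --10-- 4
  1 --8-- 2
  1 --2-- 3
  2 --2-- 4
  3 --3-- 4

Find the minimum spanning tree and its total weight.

Applying Kruskal's algorithm (sort edges by weight, add if no cycle):
  Add (1,3) w=2
  Add (2,4) w=2
  Add (3,4) w=3
  Add (0,1) w=7
  Skip (0,3) w=7 (creates cycle)
  Skip (1,2) w=8 (creates cycle)
  Skip (0,4) w=10 (creates cycle)
MST weight = 14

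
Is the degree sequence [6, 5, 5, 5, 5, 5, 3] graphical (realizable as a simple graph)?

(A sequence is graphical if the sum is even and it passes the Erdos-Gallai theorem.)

Sum of degrees = 34. Sum is even and passes Erdos-Gallai. The sequence IS graphical.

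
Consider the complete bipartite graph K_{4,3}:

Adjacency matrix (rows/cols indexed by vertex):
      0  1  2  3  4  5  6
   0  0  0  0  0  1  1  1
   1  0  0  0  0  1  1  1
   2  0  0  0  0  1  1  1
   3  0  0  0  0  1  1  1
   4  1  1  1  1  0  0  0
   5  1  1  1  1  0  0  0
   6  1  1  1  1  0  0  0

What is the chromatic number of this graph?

K_{4,3} is bipartite: vertices split into two independent sets of size 4 and 3.
Color one set 0, the other 1. No adjacent vertices share a color.
Chromatic number = 2.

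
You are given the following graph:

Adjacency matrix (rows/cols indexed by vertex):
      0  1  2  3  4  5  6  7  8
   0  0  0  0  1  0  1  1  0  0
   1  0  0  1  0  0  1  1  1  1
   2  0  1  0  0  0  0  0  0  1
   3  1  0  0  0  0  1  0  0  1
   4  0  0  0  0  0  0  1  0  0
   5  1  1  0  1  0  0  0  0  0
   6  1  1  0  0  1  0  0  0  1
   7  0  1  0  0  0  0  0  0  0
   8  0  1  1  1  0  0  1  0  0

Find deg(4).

Vertex 4 has neighbors [6], so deg(4) = 1.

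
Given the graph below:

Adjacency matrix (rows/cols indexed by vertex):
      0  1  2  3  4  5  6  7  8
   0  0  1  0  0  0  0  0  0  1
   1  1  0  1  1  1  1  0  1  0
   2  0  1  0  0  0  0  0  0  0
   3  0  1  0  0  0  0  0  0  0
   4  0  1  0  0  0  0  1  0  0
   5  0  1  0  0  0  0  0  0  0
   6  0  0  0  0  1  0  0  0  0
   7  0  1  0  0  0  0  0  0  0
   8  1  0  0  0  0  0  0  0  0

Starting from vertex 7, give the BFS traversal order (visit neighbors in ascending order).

BFS from vertex 7 (neighbors processed in ascending order):
Visit order: 7, 1, 0, 2, 3, 4, 5, 8, 6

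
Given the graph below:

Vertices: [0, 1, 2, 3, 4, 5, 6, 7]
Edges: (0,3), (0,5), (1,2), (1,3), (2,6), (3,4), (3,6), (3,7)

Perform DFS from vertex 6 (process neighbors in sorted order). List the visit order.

DFS from vertex 6 (neighbors processed in ascending order):
Visit order: 6, 2, 1, 3, 0, 5, 4, 7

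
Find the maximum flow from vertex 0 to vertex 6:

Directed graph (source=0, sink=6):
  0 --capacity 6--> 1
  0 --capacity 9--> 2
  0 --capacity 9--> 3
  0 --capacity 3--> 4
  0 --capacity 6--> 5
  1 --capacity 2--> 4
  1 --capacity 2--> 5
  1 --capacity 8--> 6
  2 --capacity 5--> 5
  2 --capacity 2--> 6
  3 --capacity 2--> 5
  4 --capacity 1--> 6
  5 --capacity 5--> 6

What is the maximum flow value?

Computing max flow:
  Flow on (0->1): 6/6
  Flow on (0->2): 5/9
  Flow on (0->3): 2/9
  Flow on (0->4): 1/3
  Flow on (1->6): 6/8
  Flow on (2->5): 3/5
  Flow on (2->6): 2/2
  Flow on (3->5): 2/2
  Flow on (4->6): 1/1
  Flow on (5->6): 5/5
Maximum flow = 14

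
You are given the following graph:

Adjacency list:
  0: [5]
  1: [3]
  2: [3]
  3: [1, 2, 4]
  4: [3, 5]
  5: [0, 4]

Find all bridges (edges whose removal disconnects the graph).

A bridge is an edge whose removal increases the number of connected components.
Bridges found: (0,5), (1,3), (2,3), (3,4), (4,5)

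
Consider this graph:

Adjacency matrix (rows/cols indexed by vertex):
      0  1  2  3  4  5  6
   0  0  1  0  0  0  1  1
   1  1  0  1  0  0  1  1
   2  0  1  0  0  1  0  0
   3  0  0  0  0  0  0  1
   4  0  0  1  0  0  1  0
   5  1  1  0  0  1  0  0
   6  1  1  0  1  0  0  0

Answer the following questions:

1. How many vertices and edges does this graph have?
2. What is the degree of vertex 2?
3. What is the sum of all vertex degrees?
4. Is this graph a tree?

Count: 7 vertices, 9 edges.
Vertex 2 has neighbors [1, 4], degree = 2.
Handshaking lemma: 2 * 9 = 18.
A tree on 7 vertices has 6 edges. This graph has 9 edges (3 extra). Not a tree.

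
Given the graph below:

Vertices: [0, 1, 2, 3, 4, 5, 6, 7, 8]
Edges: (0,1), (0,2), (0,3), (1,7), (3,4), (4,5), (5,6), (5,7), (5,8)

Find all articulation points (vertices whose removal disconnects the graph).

An articulation point is a vertex whose removal disconnects the graph.
Articulation points: [0, 5]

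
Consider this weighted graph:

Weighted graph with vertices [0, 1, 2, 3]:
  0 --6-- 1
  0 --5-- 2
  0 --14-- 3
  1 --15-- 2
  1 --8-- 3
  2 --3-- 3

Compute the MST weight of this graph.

Applying Kruskal's algorithm (sort edges by weight, add if no cycle):
  Add (2,3) w=3
  Add (0,2) w=5
  Add (0,1) w=6
  Skip (1,3) w=8 (creates cycle)
  Skip (0,3) w=14 (creates cycle)
  Skip (1,2) w=15 (creates cycle)
MST weight = 14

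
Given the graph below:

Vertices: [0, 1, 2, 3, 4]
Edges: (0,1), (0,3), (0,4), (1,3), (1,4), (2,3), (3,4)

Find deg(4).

Vertex 4 has neighbors [0, 1, 3], so deg(4) = 3.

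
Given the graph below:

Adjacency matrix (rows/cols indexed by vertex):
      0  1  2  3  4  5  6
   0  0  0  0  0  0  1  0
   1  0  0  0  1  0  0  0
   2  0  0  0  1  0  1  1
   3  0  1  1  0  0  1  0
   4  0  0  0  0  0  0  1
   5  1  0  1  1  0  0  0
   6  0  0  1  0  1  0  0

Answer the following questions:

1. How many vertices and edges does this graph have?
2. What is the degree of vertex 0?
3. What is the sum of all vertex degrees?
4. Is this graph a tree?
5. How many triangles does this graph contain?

Count: 7 vertices, 7 edges.
Vertex 0 has neighbors [5], degree = 1.
Handshaking lemma: 2 * 7 = 14.
A tree on 7 vertices has 6 edges. This graph has 7 edges (1 extra). Not a tree.
Number of triangles = 1.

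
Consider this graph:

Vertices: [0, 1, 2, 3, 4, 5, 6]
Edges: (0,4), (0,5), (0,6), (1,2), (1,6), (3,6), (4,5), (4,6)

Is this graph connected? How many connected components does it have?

Checking connectivity: the graph has 1 connected component(s).
All vertices are reachable from each other. The graph IS connected.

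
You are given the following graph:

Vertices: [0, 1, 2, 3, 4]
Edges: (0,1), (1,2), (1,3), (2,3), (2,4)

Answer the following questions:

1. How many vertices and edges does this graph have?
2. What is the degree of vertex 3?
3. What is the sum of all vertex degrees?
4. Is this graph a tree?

Count: 5 vertices, 5 edges.
Vertex 3 has neighbors [1, 2], degree = 2.
Handshaking lemma: 2 * 5 = 10.
A tree on 5 vertices has 4 edges. This graph has 5 edges (1 extra). Not a tree.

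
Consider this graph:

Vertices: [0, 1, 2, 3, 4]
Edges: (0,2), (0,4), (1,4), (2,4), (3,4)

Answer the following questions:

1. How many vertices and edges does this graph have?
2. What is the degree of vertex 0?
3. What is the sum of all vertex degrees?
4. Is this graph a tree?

Count: 5 vertices, 5 edges.
Vertex 0 has neighbors [2, 4], degree = 2.
Handshaking lemma: 2 * 5 = 10.
A tree on 5 vertices has 4 edges. This graph has 5 edges (1 extra). Not a tree.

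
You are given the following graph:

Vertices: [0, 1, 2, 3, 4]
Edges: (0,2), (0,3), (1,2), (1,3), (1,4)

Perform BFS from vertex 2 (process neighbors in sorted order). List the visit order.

BFS from vertex 2 (neighbors processed in ascending order):
Visit order: 2, 0, 1, 3, 4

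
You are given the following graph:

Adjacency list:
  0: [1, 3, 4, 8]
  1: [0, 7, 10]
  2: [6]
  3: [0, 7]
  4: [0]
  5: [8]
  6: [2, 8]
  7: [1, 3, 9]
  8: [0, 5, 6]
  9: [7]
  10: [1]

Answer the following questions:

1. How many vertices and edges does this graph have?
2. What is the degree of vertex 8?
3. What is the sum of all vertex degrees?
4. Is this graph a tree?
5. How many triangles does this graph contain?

Count: 11 vertices, 11 edges.
Vertex 8 has neighbors [0, 5, 6], degree = 3.
Handshaking lemma: 2 * 11 = 22.
A tree on 11 vertices has 10 edges. This graph has 11 edges (1 extra). Not a tree.
Number of triangles = 0.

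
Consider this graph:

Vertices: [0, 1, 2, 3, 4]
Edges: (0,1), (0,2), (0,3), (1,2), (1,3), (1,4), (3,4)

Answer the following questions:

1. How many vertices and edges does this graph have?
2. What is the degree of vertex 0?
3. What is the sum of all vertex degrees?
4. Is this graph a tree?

Count: 5 vertices, 7 edges.
Vertex 0 has neighbors [1, 2, 3], degree = 3.
Handshaking lemma: 2 * 7 = 14.
A tree on 5 vertices has 4 edges. This graph has 7 edges (3 extra). Not a tree.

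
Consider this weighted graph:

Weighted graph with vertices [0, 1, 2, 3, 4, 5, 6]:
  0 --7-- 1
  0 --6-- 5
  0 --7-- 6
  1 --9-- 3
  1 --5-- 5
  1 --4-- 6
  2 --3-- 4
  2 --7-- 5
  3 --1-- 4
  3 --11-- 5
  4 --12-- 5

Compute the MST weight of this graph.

Applying Kruskal's algorithm (sort edges by weight, add if no cycle):
  Add (3,4) w=1
  Add (2,4) w=3
  Add (1,6) w=4
  Add (1,5) w=5
  Add (0,5) w=6
  Skip (0,1) w=7 (creates cycle)
  Skip (0,6) w=7 (creates cycle)
  Add (2,5) w=7
  Skip (1,3) w=9 (creates cycle)
  Skip (3,5) w=11 (creates cycle)
  Skip (4,5) w=12 (creates cycle)
MST weight = 26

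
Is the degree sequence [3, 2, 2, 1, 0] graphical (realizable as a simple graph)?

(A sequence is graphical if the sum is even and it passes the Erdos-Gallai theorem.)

Sum of degrees = 8. Sum is even and passes Erdos-Gallai. The sequence IS graphical.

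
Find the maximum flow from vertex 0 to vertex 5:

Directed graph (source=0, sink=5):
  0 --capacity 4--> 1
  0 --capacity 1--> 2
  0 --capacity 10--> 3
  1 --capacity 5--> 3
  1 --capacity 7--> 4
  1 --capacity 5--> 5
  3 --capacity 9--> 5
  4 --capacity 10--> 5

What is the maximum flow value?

Computing max flow:
  Flow on (0->1): 4/4
  Flow on (0->3): 9/10
  Flow on (1->5): 4/5
  Flow on (3->5): 9/9
Maximum flow = 13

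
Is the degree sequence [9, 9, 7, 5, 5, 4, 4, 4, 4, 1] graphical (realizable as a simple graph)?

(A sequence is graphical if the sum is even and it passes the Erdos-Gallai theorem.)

Sum of degrees = 52. Sum is even but fails Erdos-Gallai. The sequence is NOT graphical.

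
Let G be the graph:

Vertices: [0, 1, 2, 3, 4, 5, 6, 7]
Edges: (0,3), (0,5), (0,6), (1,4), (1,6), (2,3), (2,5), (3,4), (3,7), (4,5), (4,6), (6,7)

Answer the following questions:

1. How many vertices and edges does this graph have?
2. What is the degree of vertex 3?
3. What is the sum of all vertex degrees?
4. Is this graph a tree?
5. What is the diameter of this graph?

Count: 8 vertices, 12 edges.
Vertex 3 has neighbors [0, 2, 4, 7], degree = 4.
Handshaking lemma: 2 * 12 = 24.
A tree on 8 vertices has 7 edges. This graph has 12 edges (5 extra). Not a tree.
Diameter (longest shortest path) = 3.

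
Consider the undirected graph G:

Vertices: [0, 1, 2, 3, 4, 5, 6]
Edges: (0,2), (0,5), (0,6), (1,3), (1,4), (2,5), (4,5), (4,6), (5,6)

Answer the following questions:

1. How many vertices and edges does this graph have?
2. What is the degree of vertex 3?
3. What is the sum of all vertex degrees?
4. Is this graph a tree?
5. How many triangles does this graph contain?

Count: 7 vertices, 9 edges.
Vertex 3 has neighbors [1], degree = 1.
Handshaking lemma: 2 * 9 = 18.
A tree on 7 vertices has 6 edges. This graph has 9 edges (3 extra). Not a tree.
Number of triangles = 3.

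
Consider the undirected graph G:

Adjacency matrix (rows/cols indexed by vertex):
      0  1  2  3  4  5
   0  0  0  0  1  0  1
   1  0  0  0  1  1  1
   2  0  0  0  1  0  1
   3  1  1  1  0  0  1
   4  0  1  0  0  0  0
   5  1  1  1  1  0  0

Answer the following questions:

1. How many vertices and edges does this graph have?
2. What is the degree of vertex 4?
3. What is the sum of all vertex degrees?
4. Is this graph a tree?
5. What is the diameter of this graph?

Count: 6 vertices, 8 edges.
Vertex 4 has neighbors [1], degree = 1.
Handshaking lemma: 2 * 8 = 16.
A tree on 6 vertices has 5 edges. This graph has 8 edges (3 extra). Not a tree.
Diameter (longest shortest path) = 3.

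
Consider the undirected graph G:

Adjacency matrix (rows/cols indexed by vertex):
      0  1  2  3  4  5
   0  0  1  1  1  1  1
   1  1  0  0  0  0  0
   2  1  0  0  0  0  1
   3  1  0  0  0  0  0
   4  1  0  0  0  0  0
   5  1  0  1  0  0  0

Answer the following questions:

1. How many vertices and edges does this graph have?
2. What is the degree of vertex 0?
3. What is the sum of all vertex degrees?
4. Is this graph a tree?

Count: 6 vertices, 6 edges.
Vertex 0 has neighbors [1, 2, 3, 4, 5], degree = 5.
Handshaking lemma: 2 * 6 = 12.
A tree on 6 vertices has 5 edges. This graph has 6 edges (1 extra). Not a tree.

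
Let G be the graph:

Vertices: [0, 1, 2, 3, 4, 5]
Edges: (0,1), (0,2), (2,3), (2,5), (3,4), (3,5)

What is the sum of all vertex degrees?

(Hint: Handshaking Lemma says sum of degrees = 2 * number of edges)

Count edges: 6 edges.
By Handshaking Lemma: sum of degrees = 2 * 6 = 12.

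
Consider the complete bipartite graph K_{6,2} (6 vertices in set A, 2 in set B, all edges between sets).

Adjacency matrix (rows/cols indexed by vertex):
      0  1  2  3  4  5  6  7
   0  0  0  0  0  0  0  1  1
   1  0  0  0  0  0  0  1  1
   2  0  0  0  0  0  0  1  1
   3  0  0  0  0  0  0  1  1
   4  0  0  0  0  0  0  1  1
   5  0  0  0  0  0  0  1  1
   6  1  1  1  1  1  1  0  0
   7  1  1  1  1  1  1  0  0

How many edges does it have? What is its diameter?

K_{6,2} has 6 * 2 = 12 edges.
Any vertex reaches any opposite-side vertex in 1 step; same-side vertices reach in 2 steps via any opposite-side vertex.
Diameter = 2.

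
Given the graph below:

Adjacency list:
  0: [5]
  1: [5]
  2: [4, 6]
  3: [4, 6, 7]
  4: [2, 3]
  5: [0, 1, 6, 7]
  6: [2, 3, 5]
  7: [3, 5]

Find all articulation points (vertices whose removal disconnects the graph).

An articulation point is a vertex whose removal disconnects the graph.
Articulation points: [5]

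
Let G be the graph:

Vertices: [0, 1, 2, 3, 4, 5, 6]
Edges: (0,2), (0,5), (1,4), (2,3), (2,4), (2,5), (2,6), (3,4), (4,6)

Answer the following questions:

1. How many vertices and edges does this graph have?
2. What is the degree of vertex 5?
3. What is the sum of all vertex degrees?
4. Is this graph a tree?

Count: 7 vertices, 9 edges.
Vertex 5 has neighbors [0, 2], degree = 2.
Handshaking lemma: 2 * 9 = 18.
A tree on 7 vertices has 6 edges. This graph has 9 edges (3 extra). Not a tree.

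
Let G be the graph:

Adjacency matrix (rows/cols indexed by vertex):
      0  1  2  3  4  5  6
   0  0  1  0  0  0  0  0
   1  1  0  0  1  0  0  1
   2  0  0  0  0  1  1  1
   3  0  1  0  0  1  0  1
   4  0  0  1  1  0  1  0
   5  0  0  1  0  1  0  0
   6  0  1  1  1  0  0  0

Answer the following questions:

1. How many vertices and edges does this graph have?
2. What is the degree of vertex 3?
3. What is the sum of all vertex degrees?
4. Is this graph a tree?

Count: 7 vertices, 9 edges.
Vertex 3 has neighbors [1, 4, 6], degree = 3.
Handshaking lemma: 2 * 9 = 18.
A tree on 7 vertices has 6 edges. This graph has 9 edges (3 extra). Not a tree.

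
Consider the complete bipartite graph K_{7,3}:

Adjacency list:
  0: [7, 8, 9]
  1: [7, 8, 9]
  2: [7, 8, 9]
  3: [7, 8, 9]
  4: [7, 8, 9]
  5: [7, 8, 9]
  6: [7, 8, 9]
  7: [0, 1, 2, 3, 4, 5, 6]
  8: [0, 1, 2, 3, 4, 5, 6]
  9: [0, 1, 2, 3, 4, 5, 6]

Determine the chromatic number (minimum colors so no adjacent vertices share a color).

K_{7,3} is bipartite: vertices split into two independent sets of size 7 and 3.
Color one set 0, the other 1. No adjacent vertices share a color.
Chromatic number = 2.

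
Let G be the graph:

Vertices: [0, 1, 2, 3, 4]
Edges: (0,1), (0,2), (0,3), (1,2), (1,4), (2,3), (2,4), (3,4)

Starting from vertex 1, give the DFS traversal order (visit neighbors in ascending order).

DFS from vertex 1 (neighbors processed in ascending order):
Visit order: 1, 0, 2, 3, 4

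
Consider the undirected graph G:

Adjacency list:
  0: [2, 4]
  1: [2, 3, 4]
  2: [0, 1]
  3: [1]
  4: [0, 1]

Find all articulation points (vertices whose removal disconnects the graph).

An articulation point is a vertex whose removal disconnects the graph.
Articulation points: [1]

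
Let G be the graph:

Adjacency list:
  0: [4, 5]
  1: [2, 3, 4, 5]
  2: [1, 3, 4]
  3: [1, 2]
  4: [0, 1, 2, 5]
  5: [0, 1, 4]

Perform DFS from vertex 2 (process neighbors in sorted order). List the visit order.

DFS from vertex 2 (neighbors processed in ascending order):
Visit order: 2, 1, 3, 4, 0, 5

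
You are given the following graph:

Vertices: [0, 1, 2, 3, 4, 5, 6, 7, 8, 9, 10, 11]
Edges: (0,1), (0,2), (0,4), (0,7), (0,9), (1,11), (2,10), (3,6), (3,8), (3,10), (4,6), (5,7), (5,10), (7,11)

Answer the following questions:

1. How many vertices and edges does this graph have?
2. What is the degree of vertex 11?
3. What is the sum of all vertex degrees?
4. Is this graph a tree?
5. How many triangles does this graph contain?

Count: 12 vertices, 14 edges.
Vertex 11 has neighbors [1, 7], degree = 2.
Handshaking lemma: 2 * 14 = 28.
A tree on 12 vertices has 11 edges. This graph has 14 edges (3 extra). Not a tree.
Number of triangles = 0.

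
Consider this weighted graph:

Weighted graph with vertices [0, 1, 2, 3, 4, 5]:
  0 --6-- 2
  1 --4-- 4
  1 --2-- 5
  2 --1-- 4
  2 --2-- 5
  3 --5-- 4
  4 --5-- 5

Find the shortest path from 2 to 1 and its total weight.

Using Dijkstra's algorithm from vertex 2:
Shortest path: 2 -> 5 -> 1
Total weight: 2 + 2 = 4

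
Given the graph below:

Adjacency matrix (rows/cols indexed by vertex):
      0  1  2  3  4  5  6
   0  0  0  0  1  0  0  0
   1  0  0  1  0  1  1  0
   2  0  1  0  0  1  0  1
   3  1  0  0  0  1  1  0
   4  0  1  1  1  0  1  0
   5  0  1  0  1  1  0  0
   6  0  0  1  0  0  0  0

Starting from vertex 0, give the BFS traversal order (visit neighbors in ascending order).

BFS from vertex 0 (neighbors processed in ascending order):
Visit order: 0, 3, 4, 5, 1, 2, 6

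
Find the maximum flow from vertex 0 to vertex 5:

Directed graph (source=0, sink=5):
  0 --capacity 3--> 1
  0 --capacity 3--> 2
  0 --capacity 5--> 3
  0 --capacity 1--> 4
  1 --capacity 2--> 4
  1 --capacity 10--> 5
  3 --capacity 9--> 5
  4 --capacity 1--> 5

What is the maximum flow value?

Computing max flow:
  Flow on (0->1): 3/3
  Flow on (0->3): 5/5
  Flow on (0->4): 1/1
  Flow on (1->5): 3/10
  Flow on (3->5): 5/9
  Flow on (4->5): 1/1
Maximum flow = 9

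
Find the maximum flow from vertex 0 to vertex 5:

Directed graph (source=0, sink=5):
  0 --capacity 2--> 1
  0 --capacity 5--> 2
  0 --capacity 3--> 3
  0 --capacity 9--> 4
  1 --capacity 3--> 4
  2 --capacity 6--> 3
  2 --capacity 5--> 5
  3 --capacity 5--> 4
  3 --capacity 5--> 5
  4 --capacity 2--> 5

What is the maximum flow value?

Computing max flow:
  Flow on (0->2): 5/5
  Flow on (0->3): 3/3
  Flow on (0->4): 2/9
  Flow on (2->5): 5/5
  Flow on (3->5): 3/5
  Flow on (4->5): 2/2
Maximum flow = 10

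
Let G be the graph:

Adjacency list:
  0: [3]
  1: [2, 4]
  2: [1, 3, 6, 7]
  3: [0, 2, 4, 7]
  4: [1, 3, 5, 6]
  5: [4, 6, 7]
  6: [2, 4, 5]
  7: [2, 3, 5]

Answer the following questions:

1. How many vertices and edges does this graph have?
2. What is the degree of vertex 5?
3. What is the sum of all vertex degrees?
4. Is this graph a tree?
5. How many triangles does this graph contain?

Count: 8 vertices, 12 edges.
Vertex 5 has neighbors [4, 6, 7], degree = 3.
Handshaking lemma: 2 * 12 = 24.
A tree on 8 vertices has 7 edges. This graph has 12 edges (5 extra). Not a tree.
Number of triangles = 2.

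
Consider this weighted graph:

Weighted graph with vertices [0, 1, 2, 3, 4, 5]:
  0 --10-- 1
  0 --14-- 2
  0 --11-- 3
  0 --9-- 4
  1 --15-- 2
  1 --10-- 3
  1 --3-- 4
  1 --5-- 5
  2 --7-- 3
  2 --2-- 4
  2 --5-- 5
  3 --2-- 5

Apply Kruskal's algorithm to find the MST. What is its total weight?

Applying Kruskal's algorithm (sort edges by weight, add if no cycle):
  Add (2,4) w=2
  Add (3,5) w=2
  Add (1,4) w=3
  Add (1,5) w=5
  Skip (2,5) w=5 (creates cycle)
  Skip (2,3) w=7 (creates cycle)
  Add (0,4) w=9
  Skip (0,1) w=10 (creates cycle)
  Skip (1,3) w=10 (creates cycle)
  Skip (0,3) w=11 (creates cycle)
  Skip (0,2) w=14 (creates cycle)
  Skip (1,2) w=15 (creates cycle)
MST weight = 21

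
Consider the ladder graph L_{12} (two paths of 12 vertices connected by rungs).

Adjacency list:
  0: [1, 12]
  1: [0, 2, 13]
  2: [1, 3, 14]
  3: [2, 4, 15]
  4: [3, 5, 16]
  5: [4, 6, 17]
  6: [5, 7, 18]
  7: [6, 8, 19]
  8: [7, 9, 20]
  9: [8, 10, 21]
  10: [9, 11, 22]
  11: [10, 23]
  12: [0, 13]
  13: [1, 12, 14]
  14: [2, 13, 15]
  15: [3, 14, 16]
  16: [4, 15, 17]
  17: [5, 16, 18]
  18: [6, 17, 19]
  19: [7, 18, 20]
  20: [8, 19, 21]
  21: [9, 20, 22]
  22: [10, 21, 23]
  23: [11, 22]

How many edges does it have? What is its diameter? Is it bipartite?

Ladder graph L_{12}: 12 rungs + 2 * (12-1) path edges = 12 + 22 = 34 edges.
Diameter = 12.
Ladder graphs are bipartite (alternating coloring along each path).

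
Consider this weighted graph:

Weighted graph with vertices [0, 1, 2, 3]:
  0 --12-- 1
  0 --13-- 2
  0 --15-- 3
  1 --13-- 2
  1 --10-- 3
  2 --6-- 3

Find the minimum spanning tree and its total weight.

Applying Kruskal's algorithm (sort edges by weight, add if no cycle):
  Add (2,3) w=6
  Add (1,3) w=10
  Add (0,1) w=12
  Skip (0,2) w=13 (creates cycle)
  Skip (1,2) w=13 (creates cycle)
  Skip (0,3) w=15 (creates cycle)
MST weight = 28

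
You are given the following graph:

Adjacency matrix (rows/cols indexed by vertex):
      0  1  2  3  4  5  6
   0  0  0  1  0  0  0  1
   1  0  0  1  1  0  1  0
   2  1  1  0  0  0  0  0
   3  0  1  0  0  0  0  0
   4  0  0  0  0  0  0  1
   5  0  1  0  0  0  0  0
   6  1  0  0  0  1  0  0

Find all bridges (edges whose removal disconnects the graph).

A bridge is an edge whose removal increases the number of connected components.
Bridges found: (0,2), (0,6), (1,2), (1,3), (1,5), (4,6)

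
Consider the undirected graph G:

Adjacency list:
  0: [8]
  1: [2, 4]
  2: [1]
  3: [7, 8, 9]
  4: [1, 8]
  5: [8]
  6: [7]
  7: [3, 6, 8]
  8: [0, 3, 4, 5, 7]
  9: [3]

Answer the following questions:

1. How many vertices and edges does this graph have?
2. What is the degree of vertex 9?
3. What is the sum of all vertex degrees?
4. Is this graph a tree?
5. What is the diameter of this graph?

Count: 10 vertices, 10 edges.
Vertex 9 has neighbors [3], degree = 1.
Handshaking lemma: 2 * 10 = 20.
A tree on 10 vertices has 9 edges. This graph has 10 edges (1 extra). Not a tree.
Diameter (longest shortest path) = 5.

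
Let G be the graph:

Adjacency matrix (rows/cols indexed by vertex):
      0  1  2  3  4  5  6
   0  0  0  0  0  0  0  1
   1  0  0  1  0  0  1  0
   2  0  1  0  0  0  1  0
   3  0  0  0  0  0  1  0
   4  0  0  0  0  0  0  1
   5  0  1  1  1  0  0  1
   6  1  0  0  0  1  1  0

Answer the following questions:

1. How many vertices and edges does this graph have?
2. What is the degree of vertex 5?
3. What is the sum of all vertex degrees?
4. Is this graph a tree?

Count: 7 vertices, 7 edges.
Vertex 5 has neighbors [1, 2, 3, 6], degree = 4.
Handshaking lemma: 2 * 7 = 14.
A tree on 7 vertices has 6 edges. This graph has 7 edges (1 extra). Not a tree.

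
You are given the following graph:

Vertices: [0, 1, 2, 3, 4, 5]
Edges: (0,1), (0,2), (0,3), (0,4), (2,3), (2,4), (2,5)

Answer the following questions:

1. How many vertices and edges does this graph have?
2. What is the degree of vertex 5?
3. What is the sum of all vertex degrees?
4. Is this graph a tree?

Count: 6 vertices, 7 edges.
Vertex 5 has neighbors [2], degree = 1.
Handshaking lemma: 2 * 7 = 14.
A tree on 6 vertices has 5 edges. This graph has 7 edges (2 extra). Not a tree.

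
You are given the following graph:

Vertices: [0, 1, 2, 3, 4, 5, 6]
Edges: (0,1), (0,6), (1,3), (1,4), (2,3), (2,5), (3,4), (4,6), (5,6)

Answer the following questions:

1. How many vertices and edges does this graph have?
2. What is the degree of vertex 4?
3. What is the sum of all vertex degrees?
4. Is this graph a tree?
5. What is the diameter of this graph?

Count: 7 vertices, 9 edges.
Vertex 4 has neighbors [1, 3, 6], degree = 3.
Handshaking lemma: 2 * 9 = 18.
A tree on 7 vertices has 6 edges. This graph has 9 edges (3 extra). Not a tree.
Diameter (longest shortest path) = 3.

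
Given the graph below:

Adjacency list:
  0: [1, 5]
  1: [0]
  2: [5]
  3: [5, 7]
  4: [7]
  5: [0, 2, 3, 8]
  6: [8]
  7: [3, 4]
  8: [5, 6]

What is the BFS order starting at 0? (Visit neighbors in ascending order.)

BFS from vertex 0 (neighbors processed in ascending order):
Visit order: 0, 1, 5, 2, 3, 8, 7, 6, 4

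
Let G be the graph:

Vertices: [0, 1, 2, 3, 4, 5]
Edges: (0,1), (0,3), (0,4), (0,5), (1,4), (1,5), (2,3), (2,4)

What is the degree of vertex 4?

Vertex 4 has neighbors [0, 1, 2], so deg(4) = 3.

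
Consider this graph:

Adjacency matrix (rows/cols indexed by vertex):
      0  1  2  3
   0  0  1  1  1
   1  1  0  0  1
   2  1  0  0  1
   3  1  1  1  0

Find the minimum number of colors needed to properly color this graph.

The graph has a maximum clique of size 3 (lower bound on chromatic number).
A valid 3-coloring: {0: 0, 1: 2, 2: 2, 3: 1}.
Chromatic number = 3.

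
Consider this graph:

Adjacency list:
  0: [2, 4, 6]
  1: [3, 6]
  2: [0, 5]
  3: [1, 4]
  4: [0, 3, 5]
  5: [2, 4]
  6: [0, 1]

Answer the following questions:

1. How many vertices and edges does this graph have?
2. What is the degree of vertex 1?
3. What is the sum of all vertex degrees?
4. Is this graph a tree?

Count: 7 vertices, 8 edges.
Vertex 1 has neighbors [3, 6], degree = 2.
Handshaking lemma: 2 * 8 = 16.
A tree on 7 vertices has 6 edges. This graph has 8 edges (2 extra). Not a tree.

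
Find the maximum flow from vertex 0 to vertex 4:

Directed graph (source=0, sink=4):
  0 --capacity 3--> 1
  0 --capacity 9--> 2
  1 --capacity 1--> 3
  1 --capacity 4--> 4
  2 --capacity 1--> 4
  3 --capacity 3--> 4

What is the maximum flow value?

Computing max flow:
  Flow on (0->1): 3/3
  Flow on (0->2): 1/9
  Flow on (1->4): 3/4
  Flow on (2->4): 1/1
Maximum flow = 4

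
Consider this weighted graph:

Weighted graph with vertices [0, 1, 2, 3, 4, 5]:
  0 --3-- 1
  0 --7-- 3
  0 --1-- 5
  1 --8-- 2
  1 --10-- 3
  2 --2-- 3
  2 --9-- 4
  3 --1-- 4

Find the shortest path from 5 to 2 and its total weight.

Using Dijkstra's algorithm from vertex 5:
Shortest path: 5 -> 0 -> 3 -> 2
Total weight: 1 + 7 + 2 = 10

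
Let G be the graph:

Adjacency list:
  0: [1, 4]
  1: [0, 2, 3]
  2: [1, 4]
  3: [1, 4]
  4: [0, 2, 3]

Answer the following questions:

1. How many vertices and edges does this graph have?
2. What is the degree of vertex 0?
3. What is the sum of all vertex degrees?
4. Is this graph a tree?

Count: 5 vertices, 6 edges.
Vertex 0 has neighbors [1, 4], degree = 2.
Handshaking lemma: 2 * 6 = 12.
A tree on 5 vertices has 4 edges. This graph has 6 edges (2 extra). Not a tree.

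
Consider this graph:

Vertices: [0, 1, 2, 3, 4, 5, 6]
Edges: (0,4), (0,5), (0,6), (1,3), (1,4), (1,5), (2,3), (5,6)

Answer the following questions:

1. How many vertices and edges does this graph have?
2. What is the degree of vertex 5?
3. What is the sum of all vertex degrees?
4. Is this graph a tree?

Count: 7 vertices, 8 edges.
Vertex 5 has neighbors [0, 1, 6], degree = 3.
Handshaking lemma: 2 * 8 = 16.
A tree on 7 vertices has 6 edges. This graph has 8 edges (2 extra). Not a tree.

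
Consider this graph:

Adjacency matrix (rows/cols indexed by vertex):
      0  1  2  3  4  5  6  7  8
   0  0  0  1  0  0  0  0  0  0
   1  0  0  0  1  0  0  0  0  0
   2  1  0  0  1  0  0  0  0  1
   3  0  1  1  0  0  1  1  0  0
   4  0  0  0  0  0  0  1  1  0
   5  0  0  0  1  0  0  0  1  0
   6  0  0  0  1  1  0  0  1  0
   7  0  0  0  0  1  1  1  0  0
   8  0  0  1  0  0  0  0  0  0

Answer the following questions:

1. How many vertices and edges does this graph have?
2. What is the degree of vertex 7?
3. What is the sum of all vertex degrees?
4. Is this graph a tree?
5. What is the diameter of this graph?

Count: 9 vertices, 10 edges.
Vertex 7 has neighbors [4, 5, 6], degree = 3.
Handshaking lemma: 2 * 10 = 20.
A tree on 9 vertices has 8 edges. This graph has 10 edges (2 extra). Not a tree.
Diameter (longest shortest path) = 4.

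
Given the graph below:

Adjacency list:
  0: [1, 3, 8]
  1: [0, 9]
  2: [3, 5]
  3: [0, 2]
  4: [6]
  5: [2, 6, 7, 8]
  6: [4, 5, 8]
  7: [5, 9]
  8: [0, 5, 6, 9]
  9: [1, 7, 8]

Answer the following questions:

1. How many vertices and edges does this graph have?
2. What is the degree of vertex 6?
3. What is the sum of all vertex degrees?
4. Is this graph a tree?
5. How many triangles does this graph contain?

Count: 10 vertices, 13 edges.
Vertex 6 has neighbors [4, 5, 8], degree = 3.
Handshaking lemma: 2 * 13 = 26.
A tree on 10 vertices has 9 edges. This graph has 13 edges (4 extra). Not a tree.
Number of triangles = 1.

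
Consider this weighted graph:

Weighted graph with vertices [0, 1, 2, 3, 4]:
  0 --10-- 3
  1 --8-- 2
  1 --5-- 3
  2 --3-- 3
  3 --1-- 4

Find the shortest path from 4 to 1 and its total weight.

Using Dijkstra's algorithm from vertex 4:
Shortest path: 4 -> 3 -> 1
Total weight: 1 + 5 = 6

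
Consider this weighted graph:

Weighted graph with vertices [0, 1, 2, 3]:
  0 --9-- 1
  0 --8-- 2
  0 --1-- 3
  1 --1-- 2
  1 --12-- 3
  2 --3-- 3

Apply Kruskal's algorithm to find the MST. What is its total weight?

Applying Kruskal's algorithm (sort edges by weight, add if no cycle):
  Add (0,3) w=1
  Add (1,2) w=1
  Add (2,3) w=3
  Skip (0,2) w=8 (creates cycle)
  Skip (0,1) w=9 (creates cycle)
  Skip (1,3) w=12 (creates cycle)
MST weight = 5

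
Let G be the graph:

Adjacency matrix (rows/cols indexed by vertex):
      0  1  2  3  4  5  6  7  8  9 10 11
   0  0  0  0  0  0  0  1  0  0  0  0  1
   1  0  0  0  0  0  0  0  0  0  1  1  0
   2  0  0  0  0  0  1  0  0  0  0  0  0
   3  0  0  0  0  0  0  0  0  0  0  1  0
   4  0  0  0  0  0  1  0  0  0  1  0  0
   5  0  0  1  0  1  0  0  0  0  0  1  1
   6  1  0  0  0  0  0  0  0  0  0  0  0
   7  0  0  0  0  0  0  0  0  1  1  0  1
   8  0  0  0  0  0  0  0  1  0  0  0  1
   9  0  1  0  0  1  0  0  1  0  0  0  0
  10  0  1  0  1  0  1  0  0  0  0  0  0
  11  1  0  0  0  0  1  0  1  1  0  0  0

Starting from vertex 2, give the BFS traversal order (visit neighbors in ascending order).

BFS from vertex 2 (neighbors processed in ascending order):
Visit order: 2, 5, 4, 10, 11, 9, 1, 3, 0, 7, 8, 6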